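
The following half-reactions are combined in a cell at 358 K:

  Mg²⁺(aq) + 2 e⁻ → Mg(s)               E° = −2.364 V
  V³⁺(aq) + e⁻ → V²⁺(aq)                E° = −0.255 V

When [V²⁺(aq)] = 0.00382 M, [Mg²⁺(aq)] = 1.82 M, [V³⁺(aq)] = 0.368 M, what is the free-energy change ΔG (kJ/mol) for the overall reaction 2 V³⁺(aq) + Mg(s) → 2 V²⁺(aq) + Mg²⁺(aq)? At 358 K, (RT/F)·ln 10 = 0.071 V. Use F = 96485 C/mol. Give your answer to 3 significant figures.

−432 kJ/mol

E°cell = −0.255 − (−2.364) = +2.109 V; the balanced reaction transfers n = 2 electrons.
Here Q = ([V²⁺(aq)]^2·[Mg²⁺(aq)]) / [V³⁺(aq)]^2 = 0.000196 (log Q = −3.707), giving E = +2.109 − (0.071/2)·(−3.707) = +2.2406 V.
Finally ΔG = −nFE = −(2)(96485 C/mol)(+2.2406 V) = −432 kJ/mol.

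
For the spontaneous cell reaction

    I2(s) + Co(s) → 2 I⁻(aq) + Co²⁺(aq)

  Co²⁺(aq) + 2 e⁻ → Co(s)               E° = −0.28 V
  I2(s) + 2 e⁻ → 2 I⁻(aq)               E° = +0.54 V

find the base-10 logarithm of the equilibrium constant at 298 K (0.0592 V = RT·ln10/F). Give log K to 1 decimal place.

log K = 27.7

The I₂/I⁻ couple is reduced (cathode); E°cell = +0.54 − (−0.28) = +0.82 V with n = 2.
At equilibrium E = 0, so log K = nE°cell / 0.0592 = (2)(+0.82) / 0.0592 = 27.7.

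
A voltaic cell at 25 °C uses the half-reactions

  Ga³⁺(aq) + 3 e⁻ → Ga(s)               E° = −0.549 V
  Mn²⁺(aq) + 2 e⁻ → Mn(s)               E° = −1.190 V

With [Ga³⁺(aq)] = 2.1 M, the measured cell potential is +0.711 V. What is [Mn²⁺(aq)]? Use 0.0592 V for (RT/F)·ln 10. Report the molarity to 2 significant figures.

0.0071 M

The Ga³⁺/Ga couple has the larger reduction potential, so it is the cathode: E°cell = −0.549 − (−1.190) = +0.641 V and n = 6.
Since E = E° − (0.0592/n)·log Q, log Q = n(E° − E)/0.0592 = −7.095.
For 2 Ga³⁺(aq) + 3 Mn(s) → 2 Ga(s) + 3 Mn²⁺(aq), the reaction quotient is Q = [Mn²⁺(aq)]^3 / [Ga³⁺(aq)]^2.
Substituting the known concentrations and solving, log [Mn²⁺(aq)] = −2.150 and [Mn²⁺(aq)] = 0.0071 M.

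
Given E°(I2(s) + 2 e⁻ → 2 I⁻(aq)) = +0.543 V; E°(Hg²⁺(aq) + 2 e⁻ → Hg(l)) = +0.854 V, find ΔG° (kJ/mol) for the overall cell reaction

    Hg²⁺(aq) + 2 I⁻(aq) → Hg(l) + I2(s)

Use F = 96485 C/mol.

−60.0 kJ/mol

In the reaction as written Hg²⁺(aq) is reduced, so the Hg²⁺/Hg couple is the cathode and I₂/I⁻ is the anode.
E°cell = +0.854 − (+0.543) = +0.311 V; balancing electrons gives n = 2.
ΔG° = −nFE°cell = −(2)(96485)(+0.311) J/mol = −60.0 kJ/mol.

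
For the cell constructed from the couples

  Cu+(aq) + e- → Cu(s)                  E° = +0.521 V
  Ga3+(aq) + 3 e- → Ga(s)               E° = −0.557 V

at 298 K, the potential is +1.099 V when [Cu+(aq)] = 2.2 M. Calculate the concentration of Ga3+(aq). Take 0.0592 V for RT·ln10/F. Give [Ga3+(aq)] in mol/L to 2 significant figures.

With Cu⁺/Cu at the cathode and Ga³⁺/Ga at the anode, E°cell = +0.521 − (−0.557) = +1.078 V (n = 3).
Since E = E° − (0.0592/n)·log Q, log Q = n(E° − E)/0.0592 = −1.064.
For 3 Cu+(aq) + Ga(s) → 3 Cu(s) + Ga3+(aq), the reaction quotient is Q = [Ga3+(aq)] / [Cu+(aq)]^3.
Solving for the unknown gives log [Ga3+(aq)] = −0.037, so [Ga3+(aq)] ≈ 0.92 M.

0.92 M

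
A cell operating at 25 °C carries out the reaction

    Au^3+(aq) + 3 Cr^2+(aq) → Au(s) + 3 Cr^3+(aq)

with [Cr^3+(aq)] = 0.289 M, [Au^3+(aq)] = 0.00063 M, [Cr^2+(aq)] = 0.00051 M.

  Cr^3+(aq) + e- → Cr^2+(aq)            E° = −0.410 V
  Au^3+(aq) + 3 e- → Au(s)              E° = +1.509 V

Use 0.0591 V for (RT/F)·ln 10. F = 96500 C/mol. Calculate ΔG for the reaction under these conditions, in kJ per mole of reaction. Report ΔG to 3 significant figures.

With Au³⁺/Au reduced at the cathode, E°cell = +1.509 − (−0.410) = +1.919 V and n = 3.
The reaction quotient is [Cr^3+(aq)]^3 / ([Au^3+(aq)]·[Cr^2+(aq)]^3) = 2.89×10^11; by Nernst, E = +1.919 − (0.0591/3)(11.461) = +1.6932 V.
Finally ΔG = −nFE = −(3)(96500 C/mol)(+1.6932 V) = −490 kJ/mol.

−490 kJ/mol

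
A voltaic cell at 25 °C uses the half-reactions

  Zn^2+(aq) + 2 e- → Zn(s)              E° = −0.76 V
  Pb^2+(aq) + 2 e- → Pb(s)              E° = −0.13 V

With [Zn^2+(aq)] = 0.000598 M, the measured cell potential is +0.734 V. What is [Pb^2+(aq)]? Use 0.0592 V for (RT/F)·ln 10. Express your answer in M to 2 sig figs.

Pb²⁺/Pb is the cathode (higher E°); E°cell = −0.13 − (−0.76) = +0.63 V with n = 2.
Rearranging E = E° − (0.0592/n)·log Q gives log Q = 2(+0.63 − (+0.734))/0.0592 = −3.514.
Balancing electrons gives Pb^2+(aq) + Zn(s) → Pb(s) + Zn^2+(aq); thus Q = [Zn^2+(aq)] / [Pb^2+(aq)].
Isolating [Pb^2+(aq)] in Q = 10^{−3.514} yields log [Pb^2+(aq)] = 0.291, i.e. 2.0 M.

2.0 M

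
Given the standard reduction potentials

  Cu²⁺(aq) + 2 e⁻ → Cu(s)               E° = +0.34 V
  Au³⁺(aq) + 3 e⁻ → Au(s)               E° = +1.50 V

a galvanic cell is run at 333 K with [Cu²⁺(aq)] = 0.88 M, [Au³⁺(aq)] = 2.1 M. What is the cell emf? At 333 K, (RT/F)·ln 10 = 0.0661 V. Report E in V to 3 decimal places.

+1.169 V

Since E°(Au³⁺/Au) > E°(Cu²⁺/Cu), Au³⁺/Au serves as the cathode.
The standard potential is +1.50 − (+0.34) = +1.16 V and the balanced reaction transfers n = 6 electrons.
The balanced reaction is 2 Au³⁺(aq) + 3 Cu(s) → 2 Au(s) + 3 Cu²⁺(aq), so Q = [Cu²⁺(aq)]^3 / [Au³⁺(aq)]^2 = 0.155 and log Q = −0.811.
E = E° − (0.0661/n)·log Q = +1.16 − (0.0661/6)(−0.811) = +1.169 V.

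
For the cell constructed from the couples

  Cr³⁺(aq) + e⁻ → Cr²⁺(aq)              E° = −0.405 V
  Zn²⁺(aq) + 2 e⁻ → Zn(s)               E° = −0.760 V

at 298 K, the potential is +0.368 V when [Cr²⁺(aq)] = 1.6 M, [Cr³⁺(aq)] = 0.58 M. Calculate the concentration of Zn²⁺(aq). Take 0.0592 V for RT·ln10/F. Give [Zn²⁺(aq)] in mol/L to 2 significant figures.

The Cr³⁺/Cr²⁺ couple has the larger reduction potential, so it is the cathode: E°cell = −0.405 − (−0.760) = +0.355 V and n = 2.
Since E = E° − (0.0592/n)·log Q, log Q = n(E° − E)/0.0592 = −0.439.
For 2 Cr³⁺(aq) + Zn(s) → 2 Cr²⁺(aq) + Zn²⁺(aq), the reaction quotient is Q = ([Cr²⁺(aq)]^2·[Zn²⁺(aq)]) / [Cr³⁺(aq)]^2.
Solving for the unknown gives log [Zn²⁺(aq)] = −1.320, so [Zn²⁺(aq)] ≈ 0.048 M.

0.048 M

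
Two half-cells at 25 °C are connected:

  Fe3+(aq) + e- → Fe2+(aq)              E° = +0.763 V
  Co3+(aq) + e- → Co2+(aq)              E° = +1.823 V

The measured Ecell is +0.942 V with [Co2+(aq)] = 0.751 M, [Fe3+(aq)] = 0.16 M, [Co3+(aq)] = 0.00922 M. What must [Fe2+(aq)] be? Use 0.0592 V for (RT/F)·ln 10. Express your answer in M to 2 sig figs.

0.13 M

With Co³⁺/Co²⁺ at the cathode and Fe³⁺/Fe²⁺ at the anode, E°cell = +1.823 − (+0.763) = +1.060 V (n = 1).
From the Nernst equation, log Q = n(E° − E)/0.0592 = 1·(+1.060 − (+0.942))/0.0592 = 1.993.
For Co3+(aq) + Fe2+(aq) → Co2+(aq) + Fe3+(aq), the reaction quotient is Q = ([Co2+(aq)]·[Fe3+(aq)]) / ([Co3+(aq)]·[Fe2+(aq)]).
Substituting the known concentrations and solving, log [Fe2+(aq)] = −0.878 and [Fe2+(aq)] = 0.13 M.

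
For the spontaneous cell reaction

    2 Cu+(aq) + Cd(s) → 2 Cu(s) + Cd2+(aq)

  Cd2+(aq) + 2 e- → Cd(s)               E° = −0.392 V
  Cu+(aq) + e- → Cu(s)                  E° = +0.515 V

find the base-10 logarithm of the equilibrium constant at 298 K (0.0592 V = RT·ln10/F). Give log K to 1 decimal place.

log K = 30.6

The Cu⁺/Cu couple is reduced (cathode); E°cell = +0.515 − (−0.392) = +0.907 V with n = 2.
At equilibrium E = 0, so log K = nE°cell / 0.0592 = (2)(+0.907) / 0.0592 = 30.6.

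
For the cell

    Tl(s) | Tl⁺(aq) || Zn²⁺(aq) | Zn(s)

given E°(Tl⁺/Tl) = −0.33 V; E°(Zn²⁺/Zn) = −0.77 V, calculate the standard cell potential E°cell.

−0.44 V

By convention the left-hand electrode in cell notation is the anode (oxidation) and the right-hand electrode is the cathode (reduction).
E°cell = E°(right) − E°(left) = −0.77 − (−0.33) = −0.44 V.
The negative sign shows that, as written, the cell would require an external voltage to drive the reaction.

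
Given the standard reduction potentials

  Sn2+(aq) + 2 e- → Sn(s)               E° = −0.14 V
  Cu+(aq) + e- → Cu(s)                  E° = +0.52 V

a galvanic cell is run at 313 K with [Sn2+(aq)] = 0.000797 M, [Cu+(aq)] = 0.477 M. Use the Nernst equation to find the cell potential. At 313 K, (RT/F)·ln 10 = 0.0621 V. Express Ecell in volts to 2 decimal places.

Cu⁺/Cu is reduced (cathode, E° = +0.52 V) and Sn²⁺/Sn is oxidized (anode).
E°cell = +0.52 − (−0.14) = +0.66 V, with n = 2 electrons transferred.
Balancing gives 2 Cu+(aq) + Sn(s) → 2 Cu(s) + Sn2+(aq); hence Q = [Sn2+(aq)] / [Cu+(aq)]^2 = 0.0035 (log Q = −2.456).
Applying E = E° − (RT ln10/nF)·log Q gives +0.66 − (0.0621/2)(−2.456) = +0.74 V.

+0.74 V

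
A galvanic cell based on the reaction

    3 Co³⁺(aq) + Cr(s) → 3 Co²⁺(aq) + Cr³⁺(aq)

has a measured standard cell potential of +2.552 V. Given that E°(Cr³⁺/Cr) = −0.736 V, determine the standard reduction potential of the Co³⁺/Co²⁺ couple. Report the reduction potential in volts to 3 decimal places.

+1.816 V

In the reaction as written the Co³⁺/Co²⁺ couple is reduced (cathode) and Cr³⁺/Cr is oxidized (anode), so E°cell = E°(Co³⁺/Co²⁺) − E°(Cr³⁺/Cr).
E°(Co³⁺/Co²⁺) = E°cell + E°(anode) = +2.552 + (−0.736) = +1.816 V.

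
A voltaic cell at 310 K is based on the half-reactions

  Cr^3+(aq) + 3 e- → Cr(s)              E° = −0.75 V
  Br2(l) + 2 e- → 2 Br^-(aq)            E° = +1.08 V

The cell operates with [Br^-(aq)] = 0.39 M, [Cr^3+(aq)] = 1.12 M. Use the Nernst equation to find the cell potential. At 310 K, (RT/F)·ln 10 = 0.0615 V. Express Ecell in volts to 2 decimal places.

The Br₂/Br⁻ couple has the more positive E°, so it is the cathode; Cr³⁺/Cr is the anode.
E°cell = E°cat − E°an = +1.08 − (−0.75) = +1.83 V; n = 6.
For the overall reaction 3 Br2(l) + 2 Cr(s) → 6 Br^-(aq) + 2 Cr^3+(aq), Q = [Br^-(aq)]^6·[Cr^3+(aq)]^2 = 0.00441, giving log Q = −2.355.
Applying E = E° − (RT ln10/nF)·log Q gives +1.83 − (0.0615/6)(−2.355) = +1.85 V.

+1.85 V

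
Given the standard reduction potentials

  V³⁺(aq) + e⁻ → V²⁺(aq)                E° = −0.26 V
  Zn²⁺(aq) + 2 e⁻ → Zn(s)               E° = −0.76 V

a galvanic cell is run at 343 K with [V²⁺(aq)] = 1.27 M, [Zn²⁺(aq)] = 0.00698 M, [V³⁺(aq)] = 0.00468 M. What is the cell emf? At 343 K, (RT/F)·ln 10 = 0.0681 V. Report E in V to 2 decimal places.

+0.41 V

V³⁺/V²⁺ is reduced (cathode, E° = −0.26 V) and Zn²⁺/Zn is oxidized (anode).
E°cell = −0.26 − (−0.76) = +0.50 V, with n = 2 electrons transferred.
Balancing gives 2 V³⁺(aq) + Zn(s) → 2 V²⁺(aq) + Zn²⁺(aq); hence Q = ([V²⁺(aq)]^2·[Zn²⁺(aq)]) / [V³⁺(aq)]^2 = 514 (log Q = 2.711).
E = E° − (0.0681/n)·log Q = +0.50 − (0.0681/2)(2.711) = +0.41 V.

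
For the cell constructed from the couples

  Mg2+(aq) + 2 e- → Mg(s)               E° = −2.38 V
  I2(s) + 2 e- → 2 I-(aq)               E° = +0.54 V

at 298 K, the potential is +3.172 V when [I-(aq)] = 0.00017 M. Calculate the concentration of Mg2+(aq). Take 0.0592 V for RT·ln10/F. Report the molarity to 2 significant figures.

0.11 M

With I₂/I⁻ at the cathode and Mg²⁺/Mg at the anode, E°cell = +0.54 − (−2.38) = +2.92 V (n = 2).
Rearranging E = E° − (0.0592/n)·log Q gives log Q = 2(+2.92 − (+3.172))/0.0592 = −8.514.
Balancing electrons gives I2(s) + Mg(s) → 2 I-(aq) + Mg2+(aq); thus Q = [I-(aq)]^2·[Mg2+(aq)].
Solving for the unknown gives log [Mg2+(aq)] = −0.975, so [Mg2+(aq)] ≈ 0.11 M.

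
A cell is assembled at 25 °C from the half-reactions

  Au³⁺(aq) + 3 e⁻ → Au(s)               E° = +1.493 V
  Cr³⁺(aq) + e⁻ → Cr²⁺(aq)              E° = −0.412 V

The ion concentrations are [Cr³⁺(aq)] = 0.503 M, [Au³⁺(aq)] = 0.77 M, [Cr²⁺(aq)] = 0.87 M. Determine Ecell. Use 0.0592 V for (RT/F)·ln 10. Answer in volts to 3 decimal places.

+1.917 V

The Au³⁺/Au couple has the more positive E°, so it is the cathode; Cr³⁺/Cr²⁺ is the anode.
E°cell = +1.493 − (−0.412) = +1.905 V, with n = 3 electrons transferred.
Balancing gives Au³⁺(aq) + 3 Cr²⁺(aq) → Au(s) + 3 Cr³⁺(aq); hence Q = [Cr³⁺(aq)]^3 / ([Au³⁺(aq)]·[Cr²⁺(aq)]^3) = 0.251 (log Q = −0.600).
By the Nernst equation, E = +1.905 − (0.0592/3)·(−0.600) = +1.917 V.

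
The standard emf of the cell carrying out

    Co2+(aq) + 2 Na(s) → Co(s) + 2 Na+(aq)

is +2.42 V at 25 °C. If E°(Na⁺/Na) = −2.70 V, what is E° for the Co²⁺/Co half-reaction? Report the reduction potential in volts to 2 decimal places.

−0.28 V

In the reaction as written the Co²⁺/Co couple is reduced (cathode) and Na⁺/Na is oxidized (anode), so E°cell = E°(Co²⁺/Co) − E°(Na⁺/Na).
E°(Co²⁺/Co) = E°cell + E°(anode) = +2.42 + (−2.70) = −0.28 V.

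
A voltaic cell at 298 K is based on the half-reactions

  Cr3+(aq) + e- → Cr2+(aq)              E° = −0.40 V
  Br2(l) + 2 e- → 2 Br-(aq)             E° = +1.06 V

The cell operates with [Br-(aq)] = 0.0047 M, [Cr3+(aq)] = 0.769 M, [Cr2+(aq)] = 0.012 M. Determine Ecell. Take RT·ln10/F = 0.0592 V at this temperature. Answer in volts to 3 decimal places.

The Br₂/Br⁻ couple has the more positive E°, so it is the cathode; Cr³⁺/Cr²⁺ is the anode.
The standard potential is +1.06 − (−0.40) = +1.46 V and the balanced reaction transfers n = 2 electrons.
For the overall reaction Br2(l) + 2 Cr2+(aq) → 2 Br-(aq) + 2 Cr3+(aq), Q = ([Br-(aq)]^2·[Cr3+(aq)]^2) / [Cr2+(aq)]^2 = 0.0907, giving log Q = −1.042.
E = E° − (0.0592/n)·log Q = +1.46 − (0.0592/2)(−1.042) = +1.491 V.

+1.491 V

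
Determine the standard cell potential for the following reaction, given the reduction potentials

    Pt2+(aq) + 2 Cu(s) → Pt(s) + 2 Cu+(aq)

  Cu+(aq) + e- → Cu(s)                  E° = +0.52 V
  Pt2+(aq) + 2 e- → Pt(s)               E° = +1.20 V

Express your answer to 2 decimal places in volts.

In the reaction as written, Pt2+(aq) is reduced (cathode) and Cu+(aq) is produced by oxidation at the anode.
E°cell = E°(cathode) − E°(anode) = +1.20 − (+0.52) = +0.68 V.

+0.68 V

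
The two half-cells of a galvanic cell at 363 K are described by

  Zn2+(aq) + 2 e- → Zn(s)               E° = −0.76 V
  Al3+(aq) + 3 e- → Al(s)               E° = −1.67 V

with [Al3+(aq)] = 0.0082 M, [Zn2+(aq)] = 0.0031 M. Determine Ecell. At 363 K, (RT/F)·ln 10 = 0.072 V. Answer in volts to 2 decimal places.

The Zn²⁺/Zn couple has the more positive E°, so it is the cathode; Al³⁺/Al is the anode.
The standard potential is −0.76 − (−1.67) = +0.91 V and the balanced reaction transfers n = 6 electrons.
For the overall reaction 3 Zn2+(aq) + 2 Al(s) → 3 Zn(s) + 2 Al3+(aq), Q = [Al3+(aq)]^2 / [Zn2+(aq)]^3 = 2.26×10^3, giving log Q = 3.354.
Applying E = E° − (RT ln10/nF)·log Q gives +0.91 − (0.072/6)(3.354) = +0.87 V.

+0.87 V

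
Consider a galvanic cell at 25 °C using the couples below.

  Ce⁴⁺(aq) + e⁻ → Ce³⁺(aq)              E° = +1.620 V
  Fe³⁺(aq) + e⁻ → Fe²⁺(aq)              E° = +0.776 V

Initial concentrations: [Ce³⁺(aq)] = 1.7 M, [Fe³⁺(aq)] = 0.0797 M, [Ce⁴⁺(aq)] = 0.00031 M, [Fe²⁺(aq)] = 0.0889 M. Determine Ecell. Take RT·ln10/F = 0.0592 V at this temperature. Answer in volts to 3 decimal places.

Ce⁴⁺/Ce³⁺ is reduced (cathode, E° = +1.620 V) and Fe³⁺/Fe²⁺ is oxidized (anode).
The standard potential is +1.620 − (+0.776) = +0.844 V and the balanced reaction transfers n = 1 electron.
The balanced reaction is Ce⁴⁺(aq) + Fe²⁺(aq) → Ce³⁺(aq) + Fe³⁺(aq), so Q = ([Ce³⁺(aq)]·[Fe³⁺(aq)]) / ([Ce⁴⁺(aq)]·[Fe²⁺(aq)]) = 4.92×10^3 and log Q = 3.692.
By the Nernst equation, E = +0.844 − (0.0592/1)·(3.692) = +0.625 V.

+0.625 V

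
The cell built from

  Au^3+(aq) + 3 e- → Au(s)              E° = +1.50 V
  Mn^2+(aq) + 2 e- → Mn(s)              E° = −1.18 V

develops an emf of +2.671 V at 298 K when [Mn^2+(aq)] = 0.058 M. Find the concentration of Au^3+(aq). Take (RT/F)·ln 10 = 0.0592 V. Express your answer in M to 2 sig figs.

0.0049 M

The Au³⁺/Au couple has the larger reduction potential, so it is the cathode: E°cell = +1.50 − (−1.18) = +2.68 V and n = 6.
From the Nernst equation, log Q = n(E° − E)/0.0592 = 6·(+2.68 − (+2.671))/0.0592 = 0.912.
The balanced reaction is 2 Au^3+(aq) + 3 Mn(s) → 2 Au(s) + 3 Mn^2+(aq), so Q = [Mn^2+(aq)]^3 / [Au^3+(aq)]^2.
Solving for the unknown gives log [Au^3+(aq)] = −2.311, so [Au^3+(aq)] ≈ 0.0049 M.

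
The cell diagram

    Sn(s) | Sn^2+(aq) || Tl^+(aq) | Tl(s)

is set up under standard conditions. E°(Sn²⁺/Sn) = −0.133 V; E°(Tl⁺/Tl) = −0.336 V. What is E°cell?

By convention the left-hand electrode in cell notation is the anode (oxidation) and the right-hand electrode is the cathode (reduction).
E°cell = E°(right) − E°(left) = −0.336 − (−0.133) = −0.203 V.
The negative sign shows that, as written, the cell would require an external voltage to drive the reaction.

−0.203 V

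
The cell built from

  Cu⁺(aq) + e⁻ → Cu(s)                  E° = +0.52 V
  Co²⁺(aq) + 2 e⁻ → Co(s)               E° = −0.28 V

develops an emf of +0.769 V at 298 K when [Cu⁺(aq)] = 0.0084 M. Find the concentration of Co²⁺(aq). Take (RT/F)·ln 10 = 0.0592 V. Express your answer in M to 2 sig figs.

0.00079 M

With Cu⁺/Cu at the cathode and Co²⁺/Co at the anode, E°cell = +0.52 − (−0.28) = +0.80 V (n = 2).
From the Nernst equation, log Q = n(E° − E)/0.0592 = 2·(+0.80 − (+0.769))/0.0592 = 1.047.
The balanced reaction is 2 Cu⁺(aq) + Co(s) → 2 Cu(s) + Co²⁺(aq), so Q = [Co²⁺(aq)] / [Cu⁺(aq)]^2.
Solving for the unknown gives log [Co²⁺(aq)] = −3.104, so [Co²⁺(aq)] ≈ 0.00079 M.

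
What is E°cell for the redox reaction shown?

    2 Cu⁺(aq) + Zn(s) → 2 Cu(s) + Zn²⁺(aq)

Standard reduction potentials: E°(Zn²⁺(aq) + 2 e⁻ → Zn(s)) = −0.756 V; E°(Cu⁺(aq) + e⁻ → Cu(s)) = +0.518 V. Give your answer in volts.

Cu⁺(aq) gains electrons, so the Cu⁺/Cu couple is the cathode; the Zn²⁺/Zn couple is the anode.
E°cell = E°(cathode) − E°(anode) = +0.518 − (−0.756) = +1.274 V.
The positive value indicates the reaction is spontaneous as written.

+1.274 V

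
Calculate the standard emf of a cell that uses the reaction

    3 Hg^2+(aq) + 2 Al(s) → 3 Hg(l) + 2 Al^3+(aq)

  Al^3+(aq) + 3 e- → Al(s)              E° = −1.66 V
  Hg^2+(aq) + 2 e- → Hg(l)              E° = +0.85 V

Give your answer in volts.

In the reaction as written, Hg^2+(aq) is reduced (cathode) and Al^3+(aq) is produced by oxidation at the anode.
E°cell = E°(cathode) − E°(anode) = +0.85 − (−1.66) = +2.51 V.

+2.51 V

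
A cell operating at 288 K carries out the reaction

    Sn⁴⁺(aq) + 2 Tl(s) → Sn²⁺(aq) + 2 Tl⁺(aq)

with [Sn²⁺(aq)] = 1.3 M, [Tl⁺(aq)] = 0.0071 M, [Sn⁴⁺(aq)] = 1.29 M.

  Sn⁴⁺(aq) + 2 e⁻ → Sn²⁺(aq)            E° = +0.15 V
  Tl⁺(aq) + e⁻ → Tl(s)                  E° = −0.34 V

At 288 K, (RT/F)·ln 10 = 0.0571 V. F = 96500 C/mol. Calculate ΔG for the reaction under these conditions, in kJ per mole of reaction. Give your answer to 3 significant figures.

E°cell = +0.15 − (−0.34) = +0.49 V; the balanced reaction transfers n = 2 electrons.
The reaction quotient is ([Sn²⁺(aq)]·[Tl⁺(aq)]^2) / [Sn⁴⁺(aq)] = 5.08×10^−5; by Nernst, E = +0.49 − (0.0571/2)(−4.294) = +0.6126 V.
ΔG = −nFE = −(2)(96500)(+0.6126) J/mol = −118 kJ/mol.

−118 kJ/mol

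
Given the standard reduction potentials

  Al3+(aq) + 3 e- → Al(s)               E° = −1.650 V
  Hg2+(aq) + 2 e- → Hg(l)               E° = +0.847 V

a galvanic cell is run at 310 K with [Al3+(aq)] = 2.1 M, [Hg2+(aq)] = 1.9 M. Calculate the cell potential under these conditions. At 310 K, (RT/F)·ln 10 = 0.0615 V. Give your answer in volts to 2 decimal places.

Since E°(Hg²⁺/Hg) > E°(Al³⁺/Al), Hg²⁺/Hg serves as the cathode.
E°cell = E°cat − E°an = +0.847 − (−1.650) = +2.497 V; n = 6.
Balancing gives 3 Hg2+(aq) + 2 Al(s) → 3 Hg(l) + 2 Al3+(aq); hence Q = [Al3+(aq)]^2 / [Hg2+(aq)]^3 = 0.643 (log Q = −0.192).
By the Nernst equation, E = +2.497 − (0.0615/6)·(−0.192) = +2.50 V.

+2.50 V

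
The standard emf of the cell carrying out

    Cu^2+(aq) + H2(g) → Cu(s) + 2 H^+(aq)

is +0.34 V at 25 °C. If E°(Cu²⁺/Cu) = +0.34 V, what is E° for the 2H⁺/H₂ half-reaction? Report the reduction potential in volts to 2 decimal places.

+0.00 V

In the reaction as written the Cu²⁺/Cu couple is reduced (cathode) and 2H⁺/H₂ is oxidized (anode), so E°cell = E°(Cu²⁺/Cu) − E°(2H⁺/H₂).
E°(2H⁺/H₂) = E°(cathode) − E°cell = +0.34 − (+0.34) = +0.00 V.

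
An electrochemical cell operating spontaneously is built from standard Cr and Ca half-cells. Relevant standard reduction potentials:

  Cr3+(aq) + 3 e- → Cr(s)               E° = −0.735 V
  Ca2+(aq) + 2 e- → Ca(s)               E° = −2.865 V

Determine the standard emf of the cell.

+2.130 V

The Cr³⁺/Cr couple has the higher E°, so Cr ion is reduced (cathode) and Ca is oxidized (anode).
E°cell = E°(cathode) − E°(anode) = −0.735 − (−2.865) = +2.130 V.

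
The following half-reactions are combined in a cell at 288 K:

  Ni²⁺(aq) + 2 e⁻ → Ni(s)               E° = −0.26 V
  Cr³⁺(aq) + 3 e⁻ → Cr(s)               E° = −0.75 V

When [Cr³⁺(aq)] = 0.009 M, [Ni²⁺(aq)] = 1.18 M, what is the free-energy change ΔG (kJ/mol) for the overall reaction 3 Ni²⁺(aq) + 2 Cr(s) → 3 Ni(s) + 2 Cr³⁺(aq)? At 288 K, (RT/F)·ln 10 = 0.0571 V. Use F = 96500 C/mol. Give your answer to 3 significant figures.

−307 kJ/mol

With Ni²⁺/Ni reduced at the cathode, E°cell = −0.26 − (−0.75) = +0.49 V and n = 6.
Q = [Cr³⁺(aq)]^2 / [Ni²⁺(aq)]^3 = 4.93×10^−5, so log Q = −4.307 and E = +0.49 − (0.0571/6)(−4.307) = +0.5310 V.
Then ΔG = −nFE = −6 × 96500 × +0.5310 J/mol = −307 kJ/mol.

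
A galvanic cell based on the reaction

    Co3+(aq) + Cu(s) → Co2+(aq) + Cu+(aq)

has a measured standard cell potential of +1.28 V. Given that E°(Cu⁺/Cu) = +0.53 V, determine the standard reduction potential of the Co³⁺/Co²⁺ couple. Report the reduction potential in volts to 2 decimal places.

In the reaction as written the Co³⁺/Co²⁺ couple is reduced (cathode) and Cu⁺/Cu is oxidized (anode), so E°cell = E°(Co³⁺/Co²⁺) − E°(Cu⁺/Cu).
E°(Co³⁺/Co²⁺) = E°cell + E°(anode) = +1.28 + (+0.53) = +1.81 V.

+1.81 V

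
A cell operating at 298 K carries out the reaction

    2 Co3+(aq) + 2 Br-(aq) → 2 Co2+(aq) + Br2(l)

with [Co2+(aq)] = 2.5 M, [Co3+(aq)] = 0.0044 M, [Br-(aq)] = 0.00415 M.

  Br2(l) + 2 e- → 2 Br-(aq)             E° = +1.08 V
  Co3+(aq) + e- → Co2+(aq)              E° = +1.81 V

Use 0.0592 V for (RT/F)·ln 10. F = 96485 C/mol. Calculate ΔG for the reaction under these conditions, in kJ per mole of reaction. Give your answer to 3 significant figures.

−82.2 kJ/mol

E°cell = +1.81 − (+1.08) = +0.73 V; the balanced reaction transfers n = 2 electrons.
The reaction quotient is [Co2+(aq)]^2 / ([Co3+(aq)]^2·[Br-(aq)]^2) = 1.87×10^10; by Nernst, E = +0.73 − (0.0592/2)(10.273) = +0.4259 V.
ΔG = −nFE = −(2)(96485)(+0.4259) J/mol = −82.2 kJ/mol.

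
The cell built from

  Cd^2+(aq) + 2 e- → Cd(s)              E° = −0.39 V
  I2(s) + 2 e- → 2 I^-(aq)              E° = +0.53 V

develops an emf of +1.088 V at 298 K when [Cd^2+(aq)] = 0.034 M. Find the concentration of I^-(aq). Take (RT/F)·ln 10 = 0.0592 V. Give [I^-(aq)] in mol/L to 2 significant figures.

0.0079 M

With I₂/I⁻ at the cathode and Cd²⁺/Cd at the anode, E°cell = +0.53 − (−0.39) = +0.92 V (n = 2).
Since E = E° − (0.0592/n)·log Q, log Q = n(E° − E)/0.0592 = −5.676.
The balanced reaction is I2(s) + Cd(s) → 2 I^-(aq) + Cd^2+(aq), so Q = [I^-(aq)]^2·[Cd^2+(aq)].
Solving for the unknown gives log [I^-(aq)] = −2.104, so [I^-(aq)] ≈ 0.0079 M.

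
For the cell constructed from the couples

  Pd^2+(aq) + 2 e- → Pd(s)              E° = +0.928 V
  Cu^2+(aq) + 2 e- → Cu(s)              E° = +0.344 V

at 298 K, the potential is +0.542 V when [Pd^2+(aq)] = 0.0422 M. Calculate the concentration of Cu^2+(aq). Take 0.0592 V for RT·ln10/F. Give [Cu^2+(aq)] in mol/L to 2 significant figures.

With Pd²⁺/Pd at the cathode and Cu²⁺/Cu at the anode, E°cell = +0.928 − (+0.344) = +0.584 V (n = 2).
Rearranging E = E° − (0.0592/n)·log Q gives log Q = 2(+0.584 − (+0.542))/0.0592 = 1.419.
For Pd^2+(aq) + Cu(s) → Pd(s) + Cu^2+(aq), the reaction quotient is Q = [Cu^2+(aq)] / [Pd^2+(aq)].
Isolating [Cu^2+(aq)] in Q = 10^{1.419} yields log [Cu^2+(aq)] = 0.044, i.e. 1.1 M.

1.1 M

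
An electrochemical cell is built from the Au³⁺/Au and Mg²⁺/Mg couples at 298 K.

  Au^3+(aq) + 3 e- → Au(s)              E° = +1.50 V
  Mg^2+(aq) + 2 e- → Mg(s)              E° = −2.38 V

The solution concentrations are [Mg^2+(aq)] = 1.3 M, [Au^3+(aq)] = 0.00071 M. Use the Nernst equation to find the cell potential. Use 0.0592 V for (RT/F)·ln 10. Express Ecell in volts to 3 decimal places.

The Au³⁺/Au couple has the more positive E°, so it is the cathode; Mg²⁺/Mg is the anode.
E°cell = E°cat − E°an = +1.50 − (−2.38) = +3.88 V; n = 6.
For the overall reaction 2 Au^3+(aq) + 3 Mg(s) → 2 Au(s) + 3 Mg^2+(aq), Q = [Mg^2+(aq)]^3 / [Au^3+(aq)]^2 = 4.36×10^6, giving log Q = 6.639.
By the Nernst equation, E = +3.88 − (0.0592/6)·(6.639) = +3.814 V.

+3.814 V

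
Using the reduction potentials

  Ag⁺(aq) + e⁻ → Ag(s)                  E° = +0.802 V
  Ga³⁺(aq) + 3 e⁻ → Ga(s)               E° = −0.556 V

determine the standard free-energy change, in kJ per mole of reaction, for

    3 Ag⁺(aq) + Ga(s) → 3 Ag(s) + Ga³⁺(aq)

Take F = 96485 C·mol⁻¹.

−393 kJ/mol

In the reaction as written Ag⁺(aq) is reduced, so the Ag⁺/Ag couple is the cathode and Ga³⁺/Ga is the anode.
E°cell = +0.802 − (−0.556) = +1.358 V; balancing electrons gives n = 3.
ΔG° = −nFE°cell = −(3)(96485)(+1.358) J/mol = −393 kJ/mol.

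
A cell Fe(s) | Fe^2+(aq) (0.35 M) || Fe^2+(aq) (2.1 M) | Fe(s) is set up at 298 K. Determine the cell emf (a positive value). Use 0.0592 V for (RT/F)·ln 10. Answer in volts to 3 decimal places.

0.023 V

For a concentration cell E°cell = 0, since both electrodes use the same couple.
The compartment with the higher Fe^2+(aq) concentration (2.1 M) acts as the cathode; ions are reduced there and produced at the dilute (0.35 M) anode.
With n = 2, Ecell = −(0.0592/2)·log([dilute]/[conc]) = −(0.0592/2)·log(0.35/2.1) = +0.023 V.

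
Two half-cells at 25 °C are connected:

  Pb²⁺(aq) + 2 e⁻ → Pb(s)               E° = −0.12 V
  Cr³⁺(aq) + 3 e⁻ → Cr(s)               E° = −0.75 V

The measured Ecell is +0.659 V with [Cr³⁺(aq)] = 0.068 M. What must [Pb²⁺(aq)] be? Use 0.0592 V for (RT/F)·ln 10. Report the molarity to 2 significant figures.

1.6 M

Pb²⁺/Pb is the cathode (higher E°); E°cell = −0.12 − (−0.75) = +0.63 V with n = 6.
From the Nernst equation, log Q = n(E° − E)/0.0592 = 6·(+0.63 − (+0.659))/0.0592 = −2.939.
Balancing electrons gives 3 Pb²⁺(aq) + 2 Cr(s) → 3 Pb(s) + 2 Cr³⁺(aq); thus Q = [Cr³⁺(aq)]^2 / [Pb²⁺(aq)]^3.
Solving for the unknown gives log [Pb²⁺(aq)] = 0.201, so [Pb²⁺(aq)] ≈ 1.6 M.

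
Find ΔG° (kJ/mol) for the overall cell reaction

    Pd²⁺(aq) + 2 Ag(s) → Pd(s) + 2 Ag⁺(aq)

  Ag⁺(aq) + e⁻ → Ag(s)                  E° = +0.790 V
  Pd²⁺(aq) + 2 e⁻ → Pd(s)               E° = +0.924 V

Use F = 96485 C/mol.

In the reaction as written Pd²⁺(aq) is reduced, so the Pd²⁺/Pd couple is the cathode and Ag⁺/Ag is the anode.
E°cell = +0.924 − (+0.790) = +0.134 V; balancing electrons gives n = 2.
ΔG° = −nFE°cell = −(2)(96485)(+0.134) J/mol = −25.9 kJ/mol.

−25.9 kJ/mol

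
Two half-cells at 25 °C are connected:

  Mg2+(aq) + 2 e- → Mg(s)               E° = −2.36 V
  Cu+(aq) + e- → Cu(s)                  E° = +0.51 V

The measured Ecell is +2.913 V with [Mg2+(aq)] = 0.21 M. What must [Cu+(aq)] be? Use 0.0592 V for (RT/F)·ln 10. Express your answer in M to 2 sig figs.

The Cu⁺/Cu couple has the larger reduction potential, so it is the cathode: E°cell = +0.51 − (−2.36) = +2.87 V and n = 2.
From the Nernst equation, log Q = n(E° − E)/0.0592 = 2·(+2.87 − (+2.913))/0.0592 = −1.453.
The balanced reaction is 2 Cu+(aq) + Mg(s) → 2 Cu(s) + Mg2+(aq), so Q = [Mg2+(aq)] / [Cu+(aq)]^2.
Solving for the unknown gives log [Cu+(aq)] = 0.388, so [Cu+(aq)] ≈ 2.4 M.

2.4 M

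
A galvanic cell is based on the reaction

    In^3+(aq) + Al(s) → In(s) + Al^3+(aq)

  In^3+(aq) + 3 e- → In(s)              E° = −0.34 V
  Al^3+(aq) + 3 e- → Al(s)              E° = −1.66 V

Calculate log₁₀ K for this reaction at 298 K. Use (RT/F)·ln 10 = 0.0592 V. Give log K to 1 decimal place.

The In³⁺/In couple is reduced (cathode); E°cell = −0.34 − (−1.66) = +1.32 V with n = 3.
At equilibrium E = 0, so log K = nE°cell / 0.0592 = (3)(+1.32) / 0.0592 = 66.9.

log K = 66.9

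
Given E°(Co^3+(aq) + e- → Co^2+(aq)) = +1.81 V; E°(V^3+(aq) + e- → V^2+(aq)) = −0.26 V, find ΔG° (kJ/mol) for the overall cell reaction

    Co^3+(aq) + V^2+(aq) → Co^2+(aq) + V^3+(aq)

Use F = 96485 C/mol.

In the reaction as written Co^3+(aq) is reduced, so the Co³⁺/Co²⁺ couple is the cathode and V³⁺/V²⁺ is the anode.
E°cell = +1.81 − (−0.26) = +2.07 V; balancing electrons gives n = 1.
ΔG° = −nFE°cell = −(1)(96485)(+2.07) J/mol = −200 kJ/mol.

−200 kJ/mol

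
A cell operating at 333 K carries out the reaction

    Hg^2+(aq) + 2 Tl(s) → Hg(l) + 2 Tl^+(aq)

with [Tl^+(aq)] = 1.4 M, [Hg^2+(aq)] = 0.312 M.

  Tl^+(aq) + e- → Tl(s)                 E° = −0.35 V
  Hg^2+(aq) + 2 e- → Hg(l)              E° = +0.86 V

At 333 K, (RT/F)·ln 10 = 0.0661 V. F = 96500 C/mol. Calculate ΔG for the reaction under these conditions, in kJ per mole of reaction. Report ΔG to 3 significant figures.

−228 kJ/mol

The standard cell potential is +0.86 − (−0.35) = +1.21 V, with n = 2 electrons in the balanced equation.
The reaction quotient is [Tl^+(aq)]^2 / [Hg^2+(aq)] = 6.28; by Nernst, E = +1.21 − (0.0661/2)(0.798) = +1.1836 V.
Finally ΔG = −nFE = −(2)(96500 C/mol)(+1.1836 V) = −228 kJ/mol.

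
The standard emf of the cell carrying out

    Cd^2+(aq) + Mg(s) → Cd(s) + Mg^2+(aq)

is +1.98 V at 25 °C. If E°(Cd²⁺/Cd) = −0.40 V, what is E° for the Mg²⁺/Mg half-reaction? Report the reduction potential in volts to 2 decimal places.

In the reaction as written the Cd²⁺/Cd couple is reduced (cathode) and Mg²⁺/Mg is oxidized (anode), so E°cell = E°(Cd²⁺/Cd) − E°(Mg²⁺/Mg).
E°(Mg²⁺/Mg) = E°(cathode) − E°cell = −0.40 − (+1.98) = −2.38 V.

−2.38 V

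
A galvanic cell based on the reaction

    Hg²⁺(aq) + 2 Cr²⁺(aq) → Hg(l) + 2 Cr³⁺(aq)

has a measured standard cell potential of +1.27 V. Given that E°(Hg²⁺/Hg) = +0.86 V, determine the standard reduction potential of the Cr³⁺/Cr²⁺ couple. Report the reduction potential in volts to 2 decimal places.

In the reaction as written the Hg²⁺/Hg couple is reduced (cathode) and Cr³⁺/Cr²⁺ is oxidized (anode), so E°cell = E°(Hg²⁺/Hg) − E°(Cr³⁺/Cr²⁺).
E°(Cr³⁺/Cr²⁺) = E°(cathode) − E°cell = +0.86 − (+1.27) = −0.41 V.

−0.41 V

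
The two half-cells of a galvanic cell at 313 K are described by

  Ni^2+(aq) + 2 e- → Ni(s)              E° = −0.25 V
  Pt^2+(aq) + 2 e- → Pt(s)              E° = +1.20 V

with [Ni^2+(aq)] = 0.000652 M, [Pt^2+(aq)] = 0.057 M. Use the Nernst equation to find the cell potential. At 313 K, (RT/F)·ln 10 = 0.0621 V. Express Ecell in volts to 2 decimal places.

The Pt²⁺/Pt couple has the more positive E°, so it is the cathode; Ni²⁺/Ni is the anode.
E°cell = +1.20 − (−0.25) = +1.45 V, with n = 2 electrons transferred.
The balanced reaction is Pt^2+(aq) + Ni(s) → Pt(s) + Ni^2+(aq), so Q = [Ni^2+(aq)] / [Pt^2+(aq)] = 0.0114 and log Q = −1.942.
By the Nernst equation, E = +1.45 − (0.0621/2)·(−1.942) = +1.51 V.

+1.51 V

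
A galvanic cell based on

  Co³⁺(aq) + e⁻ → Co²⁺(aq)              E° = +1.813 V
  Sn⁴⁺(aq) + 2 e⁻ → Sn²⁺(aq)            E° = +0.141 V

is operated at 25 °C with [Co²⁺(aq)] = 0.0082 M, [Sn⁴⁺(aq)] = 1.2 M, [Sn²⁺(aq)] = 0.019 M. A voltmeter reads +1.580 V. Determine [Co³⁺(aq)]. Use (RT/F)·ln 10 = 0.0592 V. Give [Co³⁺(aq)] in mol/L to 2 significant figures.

With Co³⁺/Co²⁺ at the cathode and Sn⁴⁺/Sn²⁺ at the anode, E°cell = +1.813 − (+0.141) = +1.672 V (n = 2).
Rearranging E = E° − (0.0592/n)·log Q gives log Q = 2(+1.672 − (+1.580))/0.0592 = 3.108.
For 2 Co³⁺(aq) + Sn²⁺(aq) → 2 Co²⁺(aq) + Sn⁴⁺(aq), the reaction quotient is Q = ([Co²⁺(aq)]^2·[Sn⁴⁺(aq)]) / ([Co³⁺(aq)]^2·[Sn²⁺(aq)]).
Substituting the known concentrations and solving, log [Co³⁺(aq)] = −2.740 and [Co³⁺(aq)] = 0.0018 M.

0.0018 M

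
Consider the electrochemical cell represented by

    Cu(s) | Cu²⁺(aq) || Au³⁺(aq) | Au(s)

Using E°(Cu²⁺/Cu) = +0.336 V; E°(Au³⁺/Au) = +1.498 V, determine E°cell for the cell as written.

By convention the left-hand electrode in cell notation is the anode (oxidation) and the right-hand electrode is the cathode (reduction).
E°cell = E°(right) − E°(left) = +1.498 − (+0.336) = +1.162 V.

+1.162 V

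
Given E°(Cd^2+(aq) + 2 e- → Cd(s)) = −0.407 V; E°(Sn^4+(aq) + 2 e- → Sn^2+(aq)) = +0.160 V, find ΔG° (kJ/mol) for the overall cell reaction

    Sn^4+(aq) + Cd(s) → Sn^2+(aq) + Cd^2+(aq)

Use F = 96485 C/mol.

In the reaction as written Sn^4+(aq) is reduced, so the Sn⁴⁺/Sn²⁺ couple is the cathode and Cd²⁺/Cd is the anode.
E°cell = +0.160 − (−0.407) = +0.567 V; balancing electrons gives n = 2.
ΔG° = −nFE°cell = −(2)(96485)(+0.567) J/mol = −109 kJ/mol.

−109 kJ/mol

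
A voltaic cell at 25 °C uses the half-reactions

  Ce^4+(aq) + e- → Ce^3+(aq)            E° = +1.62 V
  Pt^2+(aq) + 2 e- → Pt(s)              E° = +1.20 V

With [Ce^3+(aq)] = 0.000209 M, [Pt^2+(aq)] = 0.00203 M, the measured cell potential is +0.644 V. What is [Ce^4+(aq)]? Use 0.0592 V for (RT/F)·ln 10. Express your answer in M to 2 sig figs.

The Ce⁴⁺/Ce³⁺ couple has the larger reduction potential, so it is the cathode: E°cell = +1.62 − (+1.20) = +0.42 V and n = 2.
Rearranging E = E° − (0.0592/n)·log Q gives log Q = 2(+0.42 − (+0.644))/0.0592 = −7.568.
For 2 Ce^4+(aq) + Pt(s) → 2 Ce^3+(aq) + Pt^2+(aq), the reaction quotient is Q = ([Ce^3+(aq)]^2·[Pt^2+(aq)]) / [Ce^4+(aq)]^2.
Isolating [Ce^4+(aq)] in Q = 10^{−7.568} yields log [Ce^4+(aq)] = −1.242, i.e. 0.057 M.

0.057 M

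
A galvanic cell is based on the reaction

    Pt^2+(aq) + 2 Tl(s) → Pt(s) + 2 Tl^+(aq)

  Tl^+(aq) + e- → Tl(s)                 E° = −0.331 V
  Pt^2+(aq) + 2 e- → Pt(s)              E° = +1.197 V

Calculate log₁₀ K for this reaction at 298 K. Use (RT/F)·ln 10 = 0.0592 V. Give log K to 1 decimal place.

log K = 51.6

The Pt²⁺/Pt couple is reduced (cathode); E°cell = +1.197 − (−0.331) = +1.528 V with n = 2.
At equilibrium E = 0, so log K = nE°cell / 0.0592 = (2)(+1.528) / 0.0592 = 51.6.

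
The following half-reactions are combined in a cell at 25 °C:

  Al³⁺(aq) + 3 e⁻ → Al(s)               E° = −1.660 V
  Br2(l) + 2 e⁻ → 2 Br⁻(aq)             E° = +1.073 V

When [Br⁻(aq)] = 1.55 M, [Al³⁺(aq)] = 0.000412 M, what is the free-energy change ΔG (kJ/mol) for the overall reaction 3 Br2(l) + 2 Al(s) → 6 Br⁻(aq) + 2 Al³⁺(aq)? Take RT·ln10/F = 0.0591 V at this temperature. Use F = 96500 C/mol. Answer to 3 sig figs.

With Br₂/Br⁻ reduced at the cathode, E°cell = +1.073 − (−1.660) = +2.733 V and n = 6.
Here Q = [Br⁻(aq)]^6·[Al³⁺(aq)]^2 = 2.35×10^−6 (log Q = −5.628), giving E = +2.733 − (0.0591/6)·(−5.628) = +2.7884 V.
ΔG = −nFE = −(6)(96500)(+2.7884) J/mol = −1610 kJ/mol.

−1610 kJ/mol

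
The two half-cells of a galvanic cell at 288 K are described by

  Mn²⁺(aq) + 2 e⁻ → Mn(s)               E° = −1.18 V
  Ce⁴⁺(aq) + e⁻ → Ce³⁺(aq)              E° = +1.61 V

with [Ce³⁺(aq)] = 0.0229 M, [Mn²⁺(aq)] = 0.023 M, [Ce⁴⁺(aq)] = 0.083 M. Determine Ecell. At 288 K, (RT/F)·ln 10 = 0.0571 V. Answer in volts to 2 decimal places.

+2.87 V

Since E°(Ce⁴⁺/Ce³⁺) > E°(Mn²⁺/Mn), Ce⁴⁺/Ce³⁺ serves as the cathode.
The standard potential is +1.61 − (−1.18) = +2.79 V and the balanced reaction transfers n = 2 electrons.
The balanced reaction is 2 Ce⁴⁺(aq) + Mn(s) → 2 Ce³⁺(aq) + Mn²⁺(aq), so Q = ([Ce³⁺(aq)]^2·[Mn²⁺(aq)]) / [Ce⁴⁺(aq)]^2 = 0.00175 and log Q = −2.757.
E = E° − (0.0571/n)·log Q = +2.79 − (0.0571/2)(−2.757) = +2.87 V.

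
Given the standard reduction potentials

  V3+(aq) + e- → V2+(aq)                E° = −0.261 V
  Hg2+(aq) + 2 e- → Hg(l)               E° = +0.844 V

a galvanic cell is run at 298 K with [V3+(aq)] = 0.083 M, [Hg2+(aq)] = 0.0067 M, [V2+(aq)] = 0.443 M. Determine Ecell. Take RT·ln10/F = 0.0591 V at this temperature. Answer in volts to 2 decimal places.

+1.08 V

Since E°(Hg²⁺/Hg) > E°(V³⁺/V²⁺), Hg²⁺/Hg serves as the cathode.
The standard potential is +0.844 − (−0.261) = +1.105 V and the balanced reaction transfers n = 2 electrons.
For the overall reaction Hg2+(aq) + 2 V2+(aq) → Hg(l) + 2 V3+(aq), Q = [V3+(aq)]^2 / ([Hg2+(aq)]·[V2+(aq)]^2) = 5.24, giving log Q = 0.719.
E = E° − (0.0591/n)·log Q = +1.105 − (0.0591/2)(0.719) = +1.08 V.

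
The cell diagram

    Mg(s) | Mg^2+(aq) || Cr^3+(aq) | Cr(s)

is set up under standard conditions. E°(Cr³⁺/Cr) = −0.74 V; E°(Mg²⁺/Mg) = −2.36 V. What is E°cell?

+1.62 V

By convention the left-hand electrode in cell notation is the anode (oxidation) and the right-hand electrode is the cathode (reduction).
E°cell = E°(right) − E°(left) = −0.74 − (−2.36) = +1.62 V.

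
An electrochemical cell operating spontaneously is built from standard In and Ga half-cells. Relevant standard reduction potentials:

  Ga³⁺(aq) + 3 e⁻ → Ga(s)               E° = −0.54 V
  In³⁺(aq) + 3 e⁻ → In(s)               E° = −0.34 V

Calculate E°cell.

The In³⁺/In couple has the higher E°, so In ion is reduced (cathode) and Ga is oxidized (anode).
E°cell = E°(cathode) − E°(anode) = −0.34 − (−0.54) = +0.20 V.

+0.20 V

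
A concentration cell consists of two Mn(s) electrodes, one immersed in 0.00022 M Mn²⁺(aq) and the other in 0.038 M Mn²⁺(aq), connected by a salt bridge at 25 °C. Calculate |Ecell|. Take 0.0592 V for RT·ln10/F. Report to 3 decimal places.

0.066 V

For a concentration cell E°cell = 0, since both electrodes use the same couple.
The compartment with the higher Mn²⁺(aq) concentration (0.038 M) acts as the cathode; ions are reduced there and produced at the dilute (0.00022 M) anode.
With n = 2, Ecell = −(0.0592/2)·log([dilute]/[conc]) = −(0.0592/2)·log(0.00022/0.038) = +0.066 V.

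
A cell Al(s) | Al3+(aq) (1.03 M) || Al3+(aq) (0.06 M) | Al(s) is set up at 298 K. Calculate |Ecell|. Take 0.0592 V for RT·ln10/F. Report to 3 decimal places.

0.024 V

For a concentration cell E°cell = 0, since both electrodes use the same couple.
The compartment with the higher Al3+(aq) concentration (1.03 M) acts as the cathode; ions are reduced there and produced at the dilute (0.06 M) anode.
With n = 3, Ecell = −(0.0592/3)·log([dilute]/[conc]) = −(0.0592/3)·log(0.06/1.03) = +0.024 V.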